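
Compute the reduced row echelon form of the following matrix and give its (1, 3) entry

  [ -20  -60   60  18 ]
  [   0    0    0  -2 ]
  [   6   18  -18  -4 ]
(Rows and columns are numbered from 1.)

-3

ρ1 := -1/20·ρ1
  [ 1   3   -3  -9/10 ]
  [ 0   0    0     -2 ]
  [ 6  18  -18     -4 ]
ρ3 := ρ3 − 6·ρ1
  [ 1  3  -3  -9/10 ]
  [ 0  0   0     -2 ]
  [ 0  0   0    7/5 ]
ρ2 := -1/2·ρ2
  [ 1  3  -3  -9/10 ]
  [ 0  0   0      1 ]
  [ 0  0   0    7/5 ]
ρ3 := ρ3 − 7/5·ρ2
  [ 1  3  -3  -9/10 ]
  [ 0  0   0      1 ]
  [ 0  0   0      0 ]
ρ1 := ρ1 + 9/10·ρ2
  [ 1  3  -3  0 ]
  [ 0  0   0  1 ]
  [ 0  0   0  0 ]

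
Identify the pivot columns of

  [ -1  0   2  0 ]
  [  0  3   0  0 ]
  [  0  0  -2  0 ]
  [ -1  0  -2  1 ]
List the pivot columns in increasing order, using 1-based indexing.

R1 := -1·R1
  [  1  0  -2  0 ]
  [  0  3   0  0 ]
  [  0  0  -2  0 ]
  [ -1  0  -2  1 ]
R4 := R4 + R1
  [ 1  0  -2  0 ]
  [ 0  3   0  0 ]
  [ 0  0  -2  0 ]
  [ 0  0  -4  1 ]
R2 := 1/3·R2
  [ 1  0  -2  0 ]
  [ 0  1   0  0 ]
  [ 0  0  -2  0 ]
  [ 0  0  -4  1 ]
R3 := -1/2·R3
  [ 1  0  -2  0 ]
  [ 0  1   0  0 ]
  [ 0  0   1  0 ]
  [ 0  0  -4  1 ]
R4 := R4 + 4·R3
  [ 1  0  -2  0 ]
  [ 0  1   0  0 ]
  [ 0  0   1  0 ]
  [ 0  0   0  1 ]
R1 := R1 + 2·R3
  [ 1  0  0  0 ]
  [ 0  1  0  0 ]
  [ 0  0  1  0 ]
  [ 0  0  0  1 ]
Pivot columns are the columns containing a leading 1.

1, 2, 3, 4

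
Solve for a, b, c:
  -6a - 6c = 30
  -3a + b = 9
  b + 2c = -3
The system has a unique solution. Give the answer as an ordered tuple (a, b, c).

Form the augmented matrix and row-reduce:
  [ -6  0  -6  |  30 ]
  [ -3  1   0  |   9 ]
  [  0  1   2  |  -3 ]
R1 := -1/6·R1
  [  1  0  1  |  -5 ]
  [ -3  1  0  |   9 ]
  [  0  1  2  |  -3 ]
R2 := R2 + 3·R1
  [ 1  0  1  |  -5 ]
  [ 0  1  3  |  -6 ]
  [ 0  1  2  |  -3 ]
R3 := R3 − R2
  [ 1  0   1  |  -5 ]
  [ 0  1   3  |  -6 ]
  [ 0  0  -1  |   3 ]
R3 := -1·R3
  [ 1  0  1  |  -5 ]
  [ 0  1  3  |  -6 ]
  [ 0  0  1  |  -3 ]
R2 := R2 − 3·R3
  [ 1  0  1  |  -5 ]
  [ 0  1  0  |   3 ]
  [ 0  0  1  |  -3 ]
R1 := R1 − R3
  [ 1  0  0  |  -2 ]
  [ 0  1  0  |   3 ]
  [ 0  0  1  |  -3 ]
Reading off the last column: a = -2, b = 3, c = -3.

(-2, 3, -3)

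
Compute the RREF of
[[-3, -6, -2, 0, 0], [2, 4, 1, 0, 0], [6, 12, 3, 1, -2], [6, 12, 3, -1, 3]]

r1 → -1/3·r1
  [ 1   2  2/3   0   0 ]
  [ 2   4    1   0   0 ]
  [ 6  12    3   1  -2 ]
  [ 6  12    3  -1   3 ]
r2 → r2 − 2·r1
  [ 1   2   2/3   0   0 ]
  [ 0   0  -1/3   0   0 ]
  [ 6  12     3   1  -2 ]
  [ 6  12     3  -1   3 ]
r3 → r3 − 6·r1
  [ 1   2   2/3   0   0 ]
  [ 0   0  -1/3   0   0 ]
  [ 0   0    -1   1  -2 ]
  [ 6  12     3  -1   3 ]
r4 → r4 − 6·r1
  [ 1  2   2/3   0   0 ]
  [ 0  0  -1/3   0   0 ]
  [ 0  0    -1   1  -2 ]
  [ 0  0    -1  -1   3 ]
r2 → -3·r2
  [ 1  2  2/3   0   0 ]
  [ 0  0    1   0   0 ]
  [ 0  0   -1   1  -2 ]
  [ 0  0   -1  -1   3 ]
r3 → r3 + r2
  [ 1  2  2/3   0   0 ]
  [ 0  0    1   0   0 ]
  [ 0  0    0   1  -2 ]
  [ 0  0   -1  -1   3 ]
r4 → r4 + r2
  [ 1  2  2/3   0   0 ]
  [ 0  0    1   0   0 ]
  [ 0  0    0   1  -2 ]
  [ 0  0    0  -1   3 ]
r4 → r4 + r3
  [ 1  2  2/3  0   0 ]
  [ 0  0    1  0   0 ]
  [ 0  0    0  1  -2 ]
  [ 0  0    0  0   1 ]
r3 → r3 + 2·r4
  [ 1  2  2/3  0  0 ]
  [ 0  0    1  0  0 ]
  [ 0  0    0  1  0 ]
  [ 0  0    0  0  1 ]
r1 → r1 − 2/3·r2
  [ 1  2  0  0  0 ]
  [ 0  0  1  0  0 ]
  [ 0  0  0  1  0 ]
  [ 0  0  0  0  1 ]

[[1, 2, 0, 0, 0], [0, 0, 1, 0, 0], [0, 0, 0, 1, 0], [0, 0, 0, 0, 1]]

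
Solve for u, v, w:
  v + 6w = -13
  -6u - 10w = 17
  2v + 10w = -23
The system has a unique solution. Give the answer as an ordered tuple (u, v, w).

Form the augmented matrix and row-reduce:
  [  0  1    6  |  -13 ]
  [ -6  0  -10  |   17 ]
  [  0  2   10  |  -23 ]
R1 ↔ R2
R1 -> -1/6·R1
R3 -> R3 − 2·R2
R3 -> -1/2·R3
R2 -> R2 − 6·R3
R1 -> R1 − 5/3·R3
Reading off the last column: u = -1/3, v = -4, w = -3/2.

(-1/3, -4, -3/2)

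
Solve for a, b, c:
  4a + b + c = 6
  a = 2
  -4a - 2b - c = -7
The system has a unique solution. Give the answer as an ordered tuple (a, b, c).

Form the augmented matrix and row-reduce:
  [  4   1   1  |   6 ]
  [  1   0   0  |   2 ]
  [ -4  -2  -1  |  -7 ]
r1 ← 1/4·r1
  [  1  1/4  1/4  |  3/2 ]
  [  1    0    0  |    2 ]
  [ -4   -2   -1  |   -7 ]
r2 ← r2 − r1
  [  1   1/4   1/4  |  3/2 ]
  [  0  -1/4  -1/4  |  1/2 ]
  [ -4    -2    -1  |   -7 ]
r3 ← r3 + 4·r1
  [ 1   1/4   1/4  |  3/2 ]
  [ 0  -1/4  -1/4  |  1/2 ]
  [ 0    -1     0  |   -1 ]
r2 ← -4·r2
  [ 1  1/4  1/4  |  3/2 ]
  [ 0    1    1  |   -2 ]
  [ 0   -1    0  |   -1 ]
r3 ← r3 + r2
  [ 1  1/4  1/4  |  3/2 ]
  [ 0    1    1  |   -2 ]
  [ 0    0    1  |   -3 ]
r2 ← r2 − r3
  [ 1  1/4  1/4  |  3/2 ]
  [ 0    1    0  |    1 ]
  [ 0    0    1  |   -3 ]
r1 ← r1 − 1/4·r3
  [ 1  1/4  0  |  9/4 ]
  [ 0    1  0  |    1 ]
  [ 0    0  1  |   -3 ]
r1 ← r1 − 1/4·r2
  [ 1  0  0  |   2 ]
  [ 0  1  0  |   1 ]
  [ 0  0  1  |  -3 ]
Reading off the last column: a = 2, b = 1, c = -3.

(2, 1, -3)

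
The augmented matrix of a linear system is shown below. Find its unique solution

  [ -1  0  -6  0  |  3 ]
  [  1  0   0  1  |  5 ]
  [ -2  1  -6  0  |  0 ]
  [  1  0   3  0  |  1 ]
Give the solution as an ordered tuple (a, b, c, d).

(5, 2, -4/3, 0)

R1 ← -1·R1
  [  1  0   6  0  |  -3 ]
  [  1  0   0  1  |   5 ]
  [ -2  1  -6  0  |   0 ]
  [  1  0   3  0  |   1 ]
R2 ← R2 − R1
  [  1  0   6  0  |  -3 ]
  [  0  0  -6  1  |   8 ]
  [ -2  1  -6  0  |   0 ]
  [  1  0   3  0  |   1 ]
R3 ← R3 + 2·R1
  [ 1  0   6  0  |  -3 ]
  [ 0  0  -6  1  |   8 ]
  [ 0  1   6  0  |  -6 ]
  [ 1  0   3  0  |   1 ]
R4 ← R4 − R1
  [ 1  0   6  0  |  -3 ]
  [ 0  0  -6  1  |   8 ]
  [ 0  1   6  0  |  -6 ]
  [ 0  0  -3  0  |   4 ]
R2 ↔ R3
  [ 1  0   6  0  |  -3 ]
  [ 0  1   6  0  |  -6 ]
  [ 0  0  -6  1  |   8 ]
  [ 0  0  -3  0  |   4 ]
R3 ← -1/6·R3
  [ 1  0   6     0  |    -3 ]
  [ 0  1   6     0  |    -6 ]
  [ 0  0   1  -1/6  |  -4/3 ]
  [ 0  0  -3     0  |     4 ]
R4 ← R4 + 3·R3
  [ 1  0  6     0  |    -3 ]
  [ 0  1  6     0  |    -6 ]
  [ 0  0  1  -1/6  |  -4/3 ]
  [ 0  0  0  -1/2  |     0 ]
R4 ← -2·R4
  [ 1  0  6     0  |    -3 ]
  [ 0  1  6     0  |    -6 ]
  [ 0  0  1  -1/6  |  -4/3 ]
  [ 0  0  0     1  |     0 ]
R3 ← R3 + 1/6·R4
  [ 1  0  6  0  |    -3 ]
  [ 0  1  6  0  |    -6 ]
  [ 0  0  1  0  |  -4/3 ]
  [ 0  0  0  1  |     0 ]
R2 ← R2 − 6·R3
  [ 1  0  6  0  |    -3 ]
  [ 0  1  0  0  |     2 ]
  [ 0  0  1  0  |  -4/3 ]
  [ 0  0  0  1  |     0 ]
R1 ← R1 − 6·R3
  [ 1  0  0  0  |     5 ]
  [ 0  1  0  0  |     2 ]
  [ 0  0  1  0  |  -4/3 ]
  [ 0  0  0  1  |     0 ]
Reading off the last column: a = 5, b = 2, c = -4/3, d = 0.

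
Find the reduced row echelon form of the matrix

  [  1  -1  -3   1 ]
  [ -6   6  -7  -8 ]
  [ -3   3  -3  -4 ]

R2 -> R2 + 6·R1
  [  1  -1   -3   1 ]
  [  0   0  -25  -2 ]
  [ -3   3   -3  -4 ]
R3 -> R3 + 3·R1
  [ 1  -1   -3   1 ]
  [ 0   0  -25  -2 ]
  [ 0   0  -12  -1 ]
R2 -> -1/25·R2
  [ 1  -1   -3     1 ]
  [ 0   0    1  2/25 ]
  [ 0   0  -12    -1 ]
R3 -> R3 + 12·R2
  [ 1  -1  -3      1 ]
  [ 0   0   1   2/25 ]
  [ 0   0   0  -1/25 ]
R3 -> -25·R3
  [ 1  -1  -3     1 ]
  [ 0   0   1  2/25 ]
  [ 0   0   0     1 ]
R2 -> R2 − 2/25·R3
  [ 1  -1  -3  1 ]
  [ 0   0   1  0 ]
  [ 0   0   0  1 ]
R1 -> R1 − R3
  [ 1  -1  -3  0 ]
  [ 0   0   1  0 ]
  [ 0   0   0  1 ]
R1 -> R1 + 3·R2
  [ 1  -1  0  0 ]
  [ 0   0  1  0 ]
  [ 0   0  0  1 ]

[[1, -1, 0, 0], [0, 0, 1, 0], [0, 0, 0, 1]]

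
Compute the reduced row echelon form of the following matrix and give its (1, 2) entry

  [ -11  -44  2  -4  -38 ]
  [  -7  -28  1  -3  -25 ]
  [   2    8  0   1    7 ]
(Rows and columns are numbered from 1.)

R1 → -1/11·R1
  [  1    4  -2/11  4/11  38/11 ]
  [ -7  -28      1    -3    -25 ]
  [  2    8      0     1      7 ]
R2 → R2 + 7·R1
  [ 1  4  -2/11   4/11  38/11 ]
  [ 0  0  -3/11  -5/11  -9/11 ]
  [ 2  8      0      1      7 ]
R3 → R3 − 2·R1
  [ 1  4  -2/11   4/11  38/11 ]
  [ 0  0  -3/11  -5/11  -9/11 ]
  [ 0  0   4/11   3/11   1/11 ]
R2 → -11/3·R2
  [ 1  4  -2/11  4/11  38/11 ]
  [ 0  0      1   5/3      3 ]
  [ 0  0   4/11  3/11   1/11 ]
R3 → R3 − 4/11·R2
  [ 1  4  -2/11  4/11  38/11 ]
  [ 0  0      1   5/3      3 ]
  [ 0  0      0  -1/3     -1 ]
R3 → -3·R3
  [ 1  4  -2/11  4/11  38/11 ]
  [ 0  0      1   5/3      3 ]
  [ 0  0      0     1      3 ]
R2 → R2 − 5/3·R3
  [ 1  4  -2/11  4/11  38/11 ]
  [ 0  0      1     0     -2 ]
  [ 0  0      0     1      3 ]
R1 → R1 − 4/11·R3
  [ 1  4  -2/11  0  26/11 ]
  [ 0  0      1  0     -2 ]
  [ 0  0      0  1      3 ]
R1 → R1 + 2/11·R2
  [ 1  4  0  0   2 ]
  [ 0  0  1  0  -2 ]
  [ 0  0  0  1   3 ]

4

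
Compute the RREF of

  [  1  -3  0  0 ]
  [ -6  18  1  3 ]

[[1, -3, 0, 0], [0, 0, 1, 3]]

R2 := R2 + 6·R1
  [ 1  -3  0  0 ]
  [ 0   0  1  3 ]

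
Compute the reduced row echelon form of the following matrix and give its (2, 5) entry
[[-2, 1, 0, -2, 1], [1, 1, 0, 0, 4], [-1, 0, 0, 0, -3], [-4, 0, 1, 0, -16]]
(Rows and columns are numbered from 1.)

1

r1 → -1/2·r1
  [  1  -1/2  0  1  -1/2 ]
  [  1     1  0  0     4 ]
  [ -1     0  0  0    -3 ]
  [ -4     0  1  0   -16 ]
r2 → r2 − r1
  [  1  -1/2  0   1  -1/2 ]
  [  0   3/2  0  -1   9/2 ]
  [ -1     0  0   0    -3 ]
  [ -4     0  1   0   -16 ]
r3 → r3 + r1
  [  1  -1/2  0   1  -1/2 ]
  [  0   3/2  0  -1   9/2 ]
  [  0  -1/2  0   1  -7/2 ]
  [ -4     0  1   0   -16 ]
r4 → r4 + 4·r1
  [ 1  -1/2  0   1  -1/2 ]
  [ 0   3/2  0  -1   9/2 ]
  [ 0  -1/2  0   1  -7/2 ]
  [ 0    -2  1   4   -18 ]
r2 → 2/3·r2
  [ 1  -1/2  0     1  -1/2 ]
  [ 0     1  0  -2/3     3 ]
  [ 0  -1/2  0     1  -7/2 ]
  [ 0    -2  1     4   -18 ]
r3 → r3 + 1/2·r2
  [ 1  -1/2  0     1  -1/2 ]
  [ 0     1  0  -2/3     3 ]
  [ 0     0  0   2/3    -2 ]
  [ 0    -2  1     4   -18 ]
r4 → r4 + 2·r2
  [ 1  -1/2  0     1  -1/2 ]
  [ 0     1  0  -2/3     3 ]
  [ 0     0  0   2/3    -2 ]
  [ 0     0  1   8/3   -12 ]
r3 <-> r4
  [ 1  -1/2  0     1  -1/2 ]
  [ 0     1  0  -2/3     3 ]
  [ 0     0  1   8/3   -12 ]
  [ 0     0  0   2/3    -2 ]
r4 → 3/2·r4
  [ 1  -1/2  0     1  -1/2 ]
  [ 0     1  0  -2/3     3 ]
  [ 0     0  1   8/3   -12 ]
  [ 0     0  0     1    -3 ]
r3 → r3 − 8/3·r4
  [ 1  -1/2  0     1  -1/2 ]
  [ 0     1  0  -2/3     3 ]
  [ 0     0  1     0    -4 ]
  [ 0     0  0     1    -3 ]
r2 → r2 + 2/3·r4
  [ 1  -1/2  0  1  -1/2 ]
  [ 0     1  0  0     1 ]
  [ 0     0  1  0    -4 ]
  [ 0     0  0  1    -3 ]
r1 → r1 − r4
  [ 1  -1/2  0  0  5/2 ]
  [ 0     1  0  0    1 ]
  [ 0     0  1  0   -4 ]
  [ 0     0  0  1   -3 ]
r1 → r1 + 1/2·r2
  [ 1  0  0  0   3 ]
  [ 0  1  0  0   1 ]
  [ 0  0  1  0  -4 ]
  [ 0  0  0  1  -3 ]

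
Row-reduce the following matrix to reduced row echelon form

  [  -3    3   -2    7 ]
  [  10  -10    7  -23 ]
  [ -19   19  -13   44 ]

ρ1 ← -1/3·ρ1
ρ2 ← ρ2 − 10·ρ1
ρ3 ← ρ3 + 19·ρ1
ρ2 ← 3·ρ2
ρ3 ← ρ3 + 1/3·ρ2
ρ1 ← ρ1 − 2/3·ρ2

[[1, -1, 0, -3], [0, 0, 1, 1], [0, 0, 0, 0]]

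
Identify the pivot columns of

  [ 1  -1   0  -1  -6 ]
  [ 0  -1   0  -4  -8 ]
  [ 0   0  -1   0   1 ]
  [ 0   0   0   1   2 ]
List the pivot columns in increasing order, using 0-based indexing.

R2 := -1·R2
  [ 1  -1   0  -1  -6 ]
  [ 0   1   0   4   8 ]
  [ 0   0  -1   0   1 ]
  [ 0   0   0   1   2 ]
R3 := -1·R3
  [ 1  -1  0  -1  -6 ]
  [ 0   1  0   4   8 ]
  [ 0   0  1   0  -1 ]
  [ 0   0  0   1   2 ]
R2 := R2 − 4·R4
  [ 1  -1  0  -1  -6 ]
  [ 0   1  0   0   0 ]
  [ 0   0  1   0  -1 ]
  [ 0   0  0   1   2 ]
R1 := R1 + R4
  [ 1  -1  0  0  -4 ]
  [ 0   1  0  0   0 ]
  [ 0   0  1  0  -1 ]
  [ 0   0  0  1   2 ]
R1 := R1 + R2
  [ 1  0  0  0  -4 ]
  [ 0  1  0  0   0 ]
  [ 0  0  1  0  -1 ]
  [ 0  0  0  1   2 ]
Pivot columns are the columns containing a leading 1.

0, 1, 2, 3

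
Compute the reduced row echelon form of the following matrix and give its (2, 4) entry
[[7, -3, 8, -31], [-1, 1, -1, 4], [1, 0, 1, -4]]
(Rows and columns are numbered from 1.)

r1 := 1/7·r1
  [  1  -3/7  8/7  -31/7 ]
  [ -1     1   -1      4 ]
  [  1     0    1     -4 ]
r2 := r2 + r1
  [ 1  -3/7  8/7  -31/7 ]
  [ 0   4/7  1/7   -3/7 ]
  [ 1     0    1     -4 ]
r3 := r3 − r1
  [ 1  -3/7   8/7  -31/7 ]
  [ 0   4/7   1/7   -3/7 ]
  [ 0   3/7  -1/7    3/7 ]
r2 := 7/4·r2
  [ 1  -3/7   8/7  -31/7 ]
  [ 0     1   1/4   -3/4 ]
  [ 0   3/7  -1/7    3/7 ]
r3 := r3 − 3/7·r2
  [ 1  -3/7   8/7  -31/7 ]
  [ 0     1   1/4   -3/4 ]
  [ 0     0  -1/4    3/4 ]
r3 := -4·r3
  [ 1  -3/7  8/7  -31/7 ]
  [ 0     1  1/4   -3/4 ]
  [ 0     0    1     -3 ]
r2 := r2 − 1/4·r3
  [ 1  -3/7  8/7  -31/7 ]
  [ 0     1    0      0 ]
  [ 0     0    1     -3 ]
r1 := r1 − 8/7·r3
  [ 1  -3/7  0  -1 ]
  [ 0     1  0   0 ]
  [ 0     0  1  -3 ]
r1 := r1 + 3/7·r2
  [ 1  0  0  -1 ]
  [ 0  1  0   0 ]
  [ 0  0  1  -3 ]

0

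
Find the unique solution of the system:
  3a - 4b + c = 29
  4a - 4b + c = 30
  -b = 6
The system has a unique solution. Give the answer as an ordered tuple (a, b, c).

(1, -6, 2)

Form the augmented matrix and row-reduce:
  [ 3  -4  1  |  29 ]
  [ 4  -4  1  |  30 ]
  [ 0  -1  0  |   6 ]
R1 → 1/3·R1
  [ 1  -4/3  1/3  |  29/3 ]
  [ 4    -4    1  |    30 ]
  [ 0    -1    0  |     6 ]
R2 → R2 − 4·R1
  [ 1  -4/3   1/3  |   29/3 ]
  [ 0   4/3  -1/3  |  -26/3 ]
  [ 0    -1     0  |      6 ]
R2 → 3/4·R2
  [ 1  -4/3   1/3  |   29/3 ]
  [ 0     1  -1/4  |  -13/2 ]
  [ 0    -1     0  |      6 ]
R3 → R3 + R2
  [ 1  -4/3   1/3  |   29/3 ]
  [ 0     1  -1/4  |  -13/2 ]
  [ 0     0  -1/4  |   -1/2 ]
R3 → -4·R3
  [ 1  -4/3   1/3  |   29/3 ]
  [ 0     1  -1/4  |  -13/2 ]
  [ 0     0     1  |      2 ]
R2 → R2 + 1/4·R3
  [ 1  -4/3  1/3  |  29/3 ]
  [ 0     1    0  |    -6 ]
  [ 0     0    1  |     2 ]
R1 → R1 − 1/3·R3
  [ 1  -4/3  0  |   9 ]
  [ 0     1  0  |  -6 ]
  [ 0     0  1  |   2 ]
R1 → R1 + 4/3·R2
  [ 1  0  0  |   1 ]
  [ 0  1  0  |  -6 ]
  [ 0  0  1  |   2 ]
Reading off the last column: a = 1, b = -6, c = 2.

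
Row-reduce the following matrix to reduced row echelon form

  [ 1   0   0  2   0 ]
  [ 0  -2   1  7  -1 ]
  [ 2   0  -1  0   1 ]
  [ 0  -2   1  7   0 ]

R3 -> R3 − 2·R1
R2 -> -1/2·R2
R4 -> R4 + 2·R2
R3 -> -1·R3
R3 -> R3 + R4
R2 -> R2 − 1/2·R4
R2 -> R2 + 1/2·R3

[[1, 0, 0, 2, 0], [0, 1, 0, -3/2, 0], [0, 0, 1, 4, 0], [0, 0, 0, 0, 1]]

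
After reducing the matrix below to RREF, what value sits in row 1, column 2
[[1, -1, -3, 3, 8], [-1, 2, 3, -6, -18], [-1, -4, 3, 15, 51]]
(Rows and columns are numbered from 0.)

Add R1 to R2.
  [  1  -1  -3   3    8 ]
  [  0   1   0  -3  -10 ]
  [ -1  -4   3  15   51 ]
Add R1 to R3.
  [ 1  -1  -3   3    8 ]
  [ 0   1   0  -3  -10 ]
  [ 0  -5   0  18   59 ]
Add 5 times R2 to R3.
  [ 1  -1  -3   3    8 ]
  [ 0   1   0  -3  -10 ]
  [ 0   0   0   3    9 ]
Multiply R3 by 1/3.
  [ 1  -1  -3   3    8 ]
  [ 0   1   0  -3  -10 ]
  [ 0   0   0   1    3 ]
Add 3 times R3 to R2.
  [ 1  -1  -3  3   8 ]
  [ 0   1   0  0  -1 ]
  [ 0   0   0  1   3 ]
Subtract 3 times R3 from R1.
  [ 1  -1  -3  0  -1 ]
  [ 0   1   0  0  -1 ]
  [ 0   0   0  1   3 ]
Add R2 to R1.
  [ 1  0  -3  0  -2 ]
  [ 0  1   0  0  -1 ]
  [ 0  0   0  1   3 ]

0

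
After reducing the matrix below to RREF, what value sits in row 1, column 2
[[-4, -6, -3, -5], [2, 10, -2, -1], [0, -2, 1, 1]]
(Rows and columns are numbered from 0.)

-1/2

R1 := -1/4·R1
  [ 1  3/2  3/4  5/4 ]
  [ 2   10   -2   -1 ]
  [ 0   -2    1    1 ]
R2 := R2 − 2·R1
  [ 1  3/2   3/4   5/4 ]
  [ 0    7  -7/2  -7/2 ]
  [ 0   -2     1     1 ]
R2 := 1/7·R2
  [ 1  3/2   3/4   5/4 ]
  [ 0    1  -1/2  -1/2 ]
  [ 0   -2     1     1 ]
R3 := R3 + 2·R2
  [ 1  3/2   3/4   5/4 ]
  [ 0    1  -1/2  -1/2 ]
  [ 0    0     0     0 ]
R1 := R1 − 3/2·R2
  [ 1  0   3/2     2 ]
  [ 0  1  -1/2  -1/2 ]
  [ 0  0     0     0 ]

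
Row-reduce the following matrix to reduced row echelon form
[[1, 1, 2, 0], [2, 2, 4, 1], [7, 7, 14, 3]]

r2 → r2 − 2·r1
r3 → r3 − 7·r1
r3 → r3 − 3·r2

[[1, 1, 2, 0], [0, 0, 0, 1], [0, 0, 0, 0]]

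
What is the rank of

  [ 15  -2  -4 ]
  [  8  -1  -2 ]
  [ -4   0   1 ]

rank = 3

r1 := 1/15·r1
  [  1  -2/15  -4/15 ]
  [  8     -1     -2 ]
  [ -4      0      1 ]
r2 := r2 − 8·r1
  [  1  -2/15  -4/15 ]
  [  0   1/15   2/15 ]
  [ -4      0      1 ]
r3 := r3 + 4·r1
  [ 1  -2/15  -4/15 ]
  [ 0   1/15   2/15 ]
  [ 0  -8/15  -1/15 ]
r2 := 15·r2
  [ 1  -2/15  -4/15 ]
  [ 0      1      2 ]
  [ 0  -8/15  -1/15 ]
r3 := r3 + 8/15·r2
  [ 1  -2/15  -4/15 ]
  [ 0      1      2 ]
  [ 0      0      1 ]
r2 := r2 − 2·r3
  [ 1  -2/15  -4/15 ]
  [ 0      1      0 ]
  [ 0      0      1 ]
r1 := r1 + 4/15·r3
  [ 1  -2/15  0 ]
  [ 0      1  0 ]
  [ 0      0  1 ]
r1 := r1 + 2/15·r2
  [ 1  0  0 ]
  [ 0  1  0 ]
  [ 0  0  1 ]
The reduced form has 3 nonzero rows.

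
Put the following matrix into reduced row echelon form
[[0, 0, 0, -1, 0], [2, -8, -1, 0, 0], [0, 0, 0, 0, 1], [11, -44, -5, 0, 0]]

Swap R1 and R2.
  [  2   -8  -1   0  0 ]
  [  0    0   0  -1  0 ]
  [  0    0   0   0  1 ]
  [ 11  -44  -5   0  0 ]
Multiply R1 by 1/2.
  [  1   -4  -1/2   0  0 ]
  [  0    0     0  -1  0 ]
  [  0    0     0   0  1 ]
  [ 11  -44    -5   0  0 ]
Subtract 11 times R1 from R4.
  [ 1  -4  -1/2   0  0 ]
  [ 0   0     0  -1  0 ]
  [ 0   0     0   0  1 ]
  [ 0   0   1/2   0  0 ]
Swap R2 and R4.
  [ 1  -4  -1/2   0  0 ]
  [ 0   0   1/2   0  0 ]
  [ 0   0     0   0  1 ]
  [ 0   0     0  -1  0 ]
Multiply R2 by 2.
  [ 1  -4  -1/2   0  0 ]
  [ 0   0     1   0  0 ]
  [ 0   0     0   0  1 ]
  [ 0   0     0  -1  0 ]
Swap R3 and R4.
  [ 1  -4  -1/2   0  0 ]
  [ 0   0     1   0  0 ]
  [ 0   0     0  -1  0 ]
  [ 0   0     0   0  1 ]
Multiply R3 by -1.
  [ 1  -4  -1/2  0  0 ]
  [ 0   0     1  0  0 ]
  [ 0   0     0  1  0 ]
  [ 0   0     0  0  1 ]
Add 1/2 times R2 to R1.
  [ 1  -4  0  0  0 ]
  [ 0   0  1  0  0 ]
  [ 0   0  0  1  0 ]
  [ 0   0  0  0  1 ]

[[1, -4, 0, 0, 0], [0, 0, 1, 0, 0], [0, 0, 0, 1, 0], [0, 0, 0, 0, 1]]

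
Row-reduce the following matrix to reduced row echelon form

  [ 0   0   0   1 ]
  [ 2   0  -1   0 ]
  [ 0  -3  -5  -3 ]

[[1, 0, -1/2, 0], [0, 1, 5/3, 0], [0, 0, 0, 1]]

Swap ρ1 and ρ2.
  [ 2   0  -1   0 ]
  [ 0   0   0   1 ]
  [ 0  -3  -5  -3 ]
Multiply ρ1 by 1/2.
  [ 1   0  -1/2   0 ]
  [ 0   0     0   1 ]
  [ 0  -3    -5  -3 ]
Swap ρ2 and ρ3.
  [ 1   0  -1/2   0 ]
  [ 0  -3    -5  -3 ]
  [ 0   0     0   1 ]
Multiply ρ2 by -1/3.
  [ 1  0  -1/2  0 ]
  [ 0  1   5/3  1 ]
  [ 0  0     0  1 ]
Subtract ρ3 from ρ2.
  [ 1  0  -1/2  0 ]
  [ 0  1   5/3  0 ]
  [ 0  0     0  1 ]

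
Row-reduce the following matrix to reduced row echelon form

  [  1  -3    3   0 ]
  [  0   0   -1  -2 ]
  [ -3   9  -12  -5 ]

R3 -> R3 + 3·R1
  [ 1  -3   3   0 ]
  [ 0   0  -1  -2 ]
  [ 0   0  -3  -5 ]
R2 -> -1·R2
  [ 1  -3   3   0 ]
  [ 0   0   1   2 ]
  [ 0   0  -3  -5 ]
R3 -> R3 + 3·R2
  [ 1  -3  3  0 ]
  [ 0   0  1  2 ]
  [ 0   0  0  1 ]
R2 -> R2 − 2·R3
  [ 1  -3  3  0 ]
  [ 0   0  1  0 ]
  [ 0   0  0  1 ]
R1 -> R1 − 3·R2
  [ 1  -3  0  0 ]
  [ 0   0  1  0 ]
  [ 0   0  0  1 ]

[[1, -3, 0, 0], [0, 0, 1, 0], [0, 0, 0, 1]]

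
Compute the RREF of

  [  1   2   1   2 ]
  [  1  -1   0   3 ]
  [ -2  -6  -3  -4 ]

[[1, 0, 0, 2], [0, 1, 0, -1], [0, 0, 1, 2]]

R2 ← R2 − R1
  [  1   2   1   2 ]
  [  0  -3  -1   1 ]
  [ -2  -6  -3  -4 ]
R3 ← R3 + 2·R1
  [ 1   2   1  2 ]
  [ 0  -3  -1  1 ]
  [ 0  -2  -1  0 ]
R2 ← -1/3·R2
  [ 1   2    1     2 ]
  [ 0   1  1/3  -1/3 ]
  [ 0  -2   -1     0 ]
R3 ← R3 + 2·R2
  [ 1  2     1     2 ]
  [ 0  1   1/3  -1/3 ]
  [ 0  0  -1/3  -2/3 ]
R3 ← -3·R3
  [ 1  2    1     2 ]
  [ 0  1  1/3  -1/3 ]
  [ 0  0    1     2 ]
R2 ← R2 − 1/3·R3
  [ 1  2  1   2 ]
  [ 0  1  0  -1 ]
  [ 0  0  1   2 ]
R1 ← R1 − R3
  [ 1  2  0   0 ]
  [ 0  1  0  -1 ]
  [ 0  0  1   2 ]
R1 ← R1 − 2·R2
  [ 1  0  0   2 ]
  [ 0  1  0  -1 ]
  [ 0  0  1   2 ]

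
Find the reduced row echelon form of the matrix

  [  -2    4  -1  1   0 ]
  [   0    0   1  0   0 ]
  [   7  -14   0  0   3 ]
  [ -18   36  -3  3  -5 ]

[[1, -2, 0, 0, 0], [0, 0, 1, 0, 0], [0, 0, 0, 1, 0], [0, 0, 0, 0, 1]]

R1 := -1/2·R1
R3 := R3 − 7·R1
R4 := R4 + 18·R1
R3 := R3 + 7/2·R2
R4 := R4 − 6·R2
R3 := 2/7·R3
R4 := R4 + 6·R3
R4 := 7·R4
R3 := R3 − 6/7·R4
R1 := R1 + 1/2·R3
R1 := R1 − 1/2·R2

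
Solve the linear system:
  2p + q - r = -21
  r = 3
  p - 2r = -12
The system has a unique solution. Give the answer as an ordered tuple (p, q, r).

(-6, -6, 3)

Form the augmented matrix and row-reduce:
  [ 2  1  -1  |  -21 ]
  [ 0  0   1  |    3 ]
  [ 1  0  -2  |  -12 ]
r1 := 1/2·r1
  [ 1  1/2  -1/2  |  -21/2 ]
  [ 0    0     1  |      3 ]
  [ 1    0    -2  |    -12 ]
r3 := r3 − r1
  [ 1   1/2  -1/2  |  -21/2 ]
  [ 0     0     1  |      3 ]
  [ 0  -1/2  -3/2  |   -3/2 ]
r2 <=> r3
  [ 1   1/2  -1/2  |  -21/2 ]
  [ 0  -1/2  -3/2  |   -3/2 ]
  [ 0     0     1  |      3 ]
r2 := -2·r2
  [ 1  1/2  -1/2  |  -21/2 ]
  [ 0    1     3  |      3 ]
  [ 0    0     1  |      3 ]
r2 := r2 − 3·r3
  [ 1  1/2  -1/2  |  -21/2 ]
  [ 0    1     0  |     -6 ]
  [ 0    0     1  |      3 ]
r1 := r1 + 1/2·r3
  [ 1  1/2  0  |  -9 ]
  [ 0    1  0  |  -6 ]
  [ 0    0  1  |   3 ]
r1 := r1 − 1/2·r2
  [ 1  0  0  |  -6 ]
  [ 0  1  0  |  -6 ]
  [ 0  0  1  |   3 ]
Reading off the last column: p = -6, q = -6, r = 3.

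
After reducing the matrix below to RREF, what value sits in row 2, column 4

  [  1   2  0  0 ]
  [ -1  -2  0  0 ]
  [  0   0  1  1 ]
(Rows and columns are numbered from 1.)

R2 := R2 + R1
  [ 1  2  0  0 ]
  [ 0  0  0  0 ]
  [ 0  0  1  1 ]
R2 ↔ R3
  [ 1  2  0  0 ]
  [ 0  0  1  1 ]
  [ 0  0  0  0 ]

1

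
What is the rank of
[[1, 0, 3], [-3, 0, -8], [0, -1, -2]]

rank = 3

ρ2 := ρ2 + 3·ρ1
  [ 1   0   3 ]
  [ 0   0   1 ]
  [ 0  -1  -2 ]
ρ2 <=> ρ3
  [ 1   0   3 ]
  [ 0  -1  -2 ]
  [ 0   0   1 ]
ρ2 := -1·ρ2
  [ 1  0  3 ]
  [ 0  1  2 ]
  [ 0  0  1 ]
ρ2 := ρ2 − 2·ρ3
  [ 1  0  3 ]
  [ 0  1  0 ]
  [ 0  0  1 ]
ρ1 := ρ1 − 3·ρ3
  [ 1  0  0 ]
  [ 0  1  0 ]
  [ 0  0  1 ]
The reduced form has 3 nonzero rows.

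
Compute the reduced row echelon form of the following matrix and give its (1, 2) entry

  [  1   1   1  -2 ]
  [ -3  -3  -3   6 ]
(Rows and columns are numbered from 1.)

r2 -> r2 + 3·r1
  [ 1  1  1  -2 ]
  [ 0  0  0   0 ]

1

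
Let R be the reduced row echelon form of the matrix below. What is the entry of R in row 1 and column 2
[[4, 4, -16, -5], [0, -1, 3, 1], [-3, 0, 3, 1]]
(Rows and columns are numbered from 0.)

-3

r1 := 1/4·r1
  [  1   1  -4  -5/4 ]
  [  0  -1   3     1 ]
  [ -3   0   3     1 ]
r3 := r3 + 3·r1
  [ 1   1  -4   -5/4 ]
  [ 0  -1   3      1 ]
  [ 0   3  -9  -11/4 ]
r2 := -1·r2
  [ 1  1  -4   -5/4 ]
  [ 0  1  -3     -1 ]
  [ 0  3  -9  -11/4 ]
r3 := r3 − 3·r2
  [ 1  1  -4  -5/4 ]
  [ 0  1  -3    -1 ]
  [ 0  0   0   1/4 ]
r3 := 4·r3
  [ 1  1  -4  -5/4 ]
  [ 0  1  -3    -1 ]
  [ 0  0   0     1 ]
r2 := r2 + r3
  [ 1  1  -4  -5/4 ]
  [ 0  1  -3     0 ]
  [ 0  0   0     1 ]
r1 := r1 + 5/4·r3
  [ 1  1  -4  0 ]
  [ 0  1  -3  0 ]
  [ 0  0   0  1 ]
r1 := r1 − r2
  [ 1  0  -1  0 ]
  [ 0  1  -3  0 ]
  [ 0  0   0  1 ]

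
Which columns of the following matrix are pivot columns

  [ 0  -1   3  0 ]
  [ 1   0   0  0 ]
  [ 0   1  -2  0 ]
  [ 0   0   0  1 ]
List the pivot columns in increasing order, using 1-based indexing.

1, 2, 3, 4

ρ1 <=> ρ2
  [ 1   0   0  0 ]
  [ 0  -1   3  0 ]
  [ 0   1  -2  0 ]
  [ 0   0   0  1 ]
ρ2 -> -1·ρ2
  [ 1  0   0  0 ]
  [ 0  1  -3  0 ]
  [ 0  1  -2  0 ]
  [ 0  0   0  1 ]
ρ3 -> ρ3 − ρ2
  [ 1  0   0  0 ]
  [ 0  1  -3  0 ]
  [ 0  0   1  0 ]
  [ 0  0   0  1 ]
ρ2 -> ρ2 + 3·ρ3
  [ 1  0  0  0 ]
  [ 0  1  0  0 ]
  [ 0  0  1  0 ]
  [ 0  0  0  1 ]
Pivot columns are the columns containing a leading 1.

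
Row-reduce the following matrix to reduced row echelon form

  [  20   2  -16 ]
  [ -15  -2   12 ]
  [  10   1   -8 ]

[[1, 0, -4/5], [0, 1, 0], [0, 0, 0]]

r1 → 1/20·r1
  [   1  1/10  -4/5 ]
  [ -15    -2    12 ]
  [  10     1    -8 ]
r2 → r2 + 15·r1
  [  1  1/10  -4/5 ]
  [  0  -1/2     0 ]
  [ 10     1    -8 ]
r3 → r3 − 10·r1
  [ 1  1/10  -4/5 ]
  [ 0  -1/2     0 ]
  [ 0     0     0 ]
r2 → -2·r2
  [ 1  1/10  -4/5 ]
  [ 0     1     0 ]
  [ 0     0     0 ]
r1 → r1 − 1/10·r2
  [ 1  0  -4/5 ]
  [ 0  1     0 ]
  [ 0  0     0 ]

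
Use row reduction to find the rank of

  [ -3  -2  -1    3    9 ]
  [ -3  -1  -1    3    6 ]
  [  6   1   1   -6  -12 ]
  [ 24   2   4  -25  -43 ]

r1 → -1/3·r1
  [  1  2/3  1/3   -1   -3 ]
  [ -3   -1   -1    3    6 ]
  [  6    1    1   -6  -12 ]
  [ 24    2    4  -25  -43 ]
r2 → r2 + 3·r1
  [  1  2/3  1/3   -1   -3 ]
  [  0    1    0    0   -3 ]
  [  6    1    1   -6  -12 ]
  [ 24    2    4  -25  -43 ]
r3 → r3 − 6·r1
  [  1  2/3  1/3   -1   -3 ]
  [  0    1    0    0   -3 ]
  [  0   -3   -1    0    6 ]
  [ 24    2    4  -25  -43 ]
r4 → r4 − 24·r1
  [ 1  2/3  1/3  -1  -3 ]
  [ 0    1    0   0  -3 ]
  [ 0   -3   -1   0   6 ]
  [ 0  -14   -4  -1  29 ]
r3 → r3 + 3·r2
  [ 1  2/3  1/3  -1  -3 ]
  [ 0    1    0   0  -3 ]
  [ 0    0   -1   0  -3 ]
  [ 0  -14   -4  -1  29 ]
r4 → r4 + 14·r2
  [ 1  2/3  1/3  -1   -3 ]
  [ 0    1    0   0   -3 ]
  [ 0    0   -1   0   -3 ]
  [ 0    0   -4  -1  -13 ]
r3 → -1·r3
  [ 1  2/3  1/3  -1   -3 ]
  [ 0    1    0   0   -3 ]
  [ 0    0    1   0    3 ]
  [ 0    0   -4  -1  -13 ]
r4 → r4 + 4·r3
  [ 1  2/3  1/3  -1  -3 ]
  [ 0    1    0   0  -3 ]
  [ 0    0    1   0   3 ]
  [ 0    0    0  -1  -1 ]
r4 → -1·r4
  [ 1  2/3  1/3  -1  -3 ]
  [ 0    1    0   0  -3 ]
  [ 0    0    1   0   3 ]
  [ 0    0    0   1   1 ]
r1 → r1 + r4
  [ 1  2/3  1/3  0  -2 ]
  [ 0    1    0  0  -3 ]
  [ 0    0    1  0   3 ]
  [ 0    0    0  1   1 ]
r1 → r1 − 1/3·r3
  [ 1  2/3  0  0  -3 ]
  [ 0    1  0  0  -3 ]
  [ 0    0  1  0   3 ]
  [ 0    0  0  1   1 ]
r1 → r1 − 2/3·r2
  [ 1  0  0  0  -1 ]
  [ 0  1  0  0  -3 ]
  [ 0  0  1  0   3 ]
  [ 0  0  0  1   1 ]
The reduced form has 4 nonzero rows.

rank = 4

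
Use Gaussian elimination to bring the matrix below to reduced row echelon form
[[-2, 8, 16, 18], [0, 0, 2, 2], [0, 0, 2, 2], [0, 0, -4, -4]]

r1 ← -1/2·r1
  [ 1  -4  -8  -9 ]
  [ 0   0   2   2 ]
  [ 0   0   2   2 ]
  [ 0   0  -4  -4 ]
r2 ← 1/2·r2
  [ 1  -4  -8  -9 ]
  [ 0   0   1   1 ]
  [ 0   0   2   2 ]
  [ 0   0  -4  -4 ]
r3 ← r3 − 2·r2
  [ 1  -4  -8  -9 ]
  [ 0   0   1   1 ]
  [ 0   0   0   0 ]
  [ 0   0  -4  -4 ]
r4 ← r4 + 4·r2
  [ 1  -4  -8  -9 ]
  [ 0   0   1   1 ]
  [ 0   0   0   0 ]
  [ 0   0   0   0 ]
r1 ← r1 + 8·r2
  [ 1  -4  0  -1 ]
  [ 0   0  1   1 ]
  [ 0   0  0   0 ]
  [ 0   0  0   0 ]

[[1, -4, 0, -1], [0, 0, 1, 1], [0, 0, 0, 0], [0, 0, 0, 0]]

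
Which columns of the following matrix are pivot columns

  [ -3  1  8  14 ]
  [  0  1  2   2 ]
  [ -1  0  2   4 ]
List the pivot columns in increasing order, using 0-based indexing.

0, 1

ρ1 -> -1/3·ρ1
  [  1  -1/3  -8/3  -14/3 ]
  [  0     1     2      2 ]
  [ -1     0     2      4 ]
ρ3 -> ρ3 + ρ1
  [ 1  -1/3  -8/3  -14/3 ]
  [ 0     1     2      2 ]
  [ 0  -1/3  -2/3   -2/3 ]
ρ3 -> ρ3 + 1/3·ρ2
  [ 1  -1/3  -8/3  -14/3 ]
  [ 0     1     2      2 ]
  [ 0     0     0      0 ]
ρ1 -> ρ1 + 1/3·ρ2
  [ 1  0  -2  -4 ]
  [ 0  1   2   2 ]
  [ 0  0   0   0 ]
Pivot columns are the columns containing a leading 1.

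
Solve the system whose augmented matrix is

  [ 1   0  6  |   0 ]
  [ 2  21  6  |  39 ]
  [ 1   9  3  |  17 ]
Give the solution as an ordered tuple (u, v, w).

(4, 5/3, -2/3)

R2 ← R2 − 2·R1
  [ 1   0   6  |   0 ]
  [ 0  21  -6  |  39 ]
  [ 1   9   3  |  17 ]
R3 ← R3 − R1
  [ 1   0   6  |   0 ]
  [ 0  21  -6  |  39 ]
  [ 0   9  -3  |  17 ]
R2 ← 1/21·R2
  [ 1  0     6  |     0 ]
  [ 0  1  -2/7  |  13/7 ]
  [ 0  9    -3  |    17 ]
R3 ← R3 − 9·R2
  [ 1  0     6  |     0 ]
  [ 0  1  -2/7  |  13/7 ]
  [ 0  0  -3/7  |   2/7 ]
R3 ← -7/3·R3
  [ 1  0     6  |     0 ]
  [ 0  1  -2/7  |  13/7 ]
  [ 0  0     1  |  -2/3 ]
R2 ← R2 + 2/7·R3
  [ 1  0  6  |     0 ]
  [ 0  1  0  |   5/3 ]
  [ 0  0  1  |  -2/3 ]
R1 ← R1 − 6·R3
  [ 1  0  0  |     4 ]
  [ 0  1  0  |   5/3 ]
  [ 0  0  1  |  -2/3 ]
Reading off the last column: u = 4, v = 5/3, w = -2/3.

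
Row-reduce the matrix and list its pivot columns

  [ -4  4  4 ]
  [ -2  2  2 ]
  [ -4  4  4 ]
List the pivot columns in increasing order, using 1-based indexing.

1

r1 → -1/4·r1
  [  1  -1  -1 ]
  [ -2   2   2 ]
  [ -4   4   4 ]
r2 → r2 + 2·r1
  [  1  -1  -1 ]
  [  0   0   0 ]
  [ -4   4   4 ]
r3 → r3 + 4·r1
  [ 1  -1  -1 ]
  [ 0   0   0 ]
  [ 0   0   0 ]
Pivot columns are the columns containing a leading 1.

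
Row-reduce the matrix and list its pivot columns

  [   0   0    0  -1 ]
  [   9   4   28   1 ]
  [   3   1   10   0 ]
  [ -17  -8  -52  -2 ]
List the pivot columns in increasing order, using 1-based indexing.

R1 <-> R2
  [   9   4   28   1 ]
  [   0   0    0  -1 ]
  [   3   1   10   0 ]
  [ -17  -8  -52  -2 ]
R1 := 1/9·R1
  [   1  4/9  28/9  1/9 ]
  [   0    0     0   -1 ]
  [   3    1    10    0 ]
  [ -17   -8   -52   -2 ]
R3 := R3 − 3·R1
  [   1   4/9  28/9   1/9 ]
  [   0     0     0    -1 ]
  [   0  -1/3   2/3  -1/3 ]
  [ -17    -8   -52    -2 ]
R4 := R4 + 17·R1
  [ 1   4/9  28/9   1/9 ]
  [ 0     0     0    -1 ]
  [ 0  -1/3   2/3  -1/3 ]
  [ 0  -4/9   8/9  -1/9 ]
R2 <-> R3
  [ 1   4/9  28/9   1/9 ]
  [ 0  -1/3   2/3  -1/3 ]
  [ 0     0     0    -1 ]
  [ 0  -4/9   8/9  -1/9 ]
R2 := -3·R2
  [ 1   4/9  28/9   1/9 ]
  [ 0     1    -2     1 ]
  [ 0     0     0    -1 ]
  [ 0  -4/9   8/9  -1/9 ]
R4 := R4 + 4/9·R2
  [ 1  4/9  28/9  1/9 ]
  [ 0    1    -2    1 ]
  [ 0    0     0   -1 ]
  [ 0    0     0  1/3 ]
R3 := -1·R3
  [ 1  4/9  28/9  1/9 ]
  [ 0    1    -2    1 ]
  [ 0    0     0    1 ]
  [ 0    0     0  1/3 ]
R4 := R4 − 1/3·R3
  [ 1  4/9  28/9  1/9 ]
  [ 0    1    -2    1 ]
  [ 0    0     0    1 ]
  [ 0    0     0    0 ]
R2 := R2 − R3
  [ 1  4/9  28/9  1/9 ]
  [ 0    1    -2    0 ]
  [ 0    0     0    1 ]
  [ 0    0     0    0 ]
R1 := R1 − 1/9·R3
  [ 1  4/9  28/9  0 ]
  [ 0    1    -2  0 ]
  [ 0    0     0  1 ]
  [ 0    0     0  0 ]
R1 := R1 − 4/9·R2
  [ 1  0   4  0 ]
  [ 0  1  -2  0 ]
  [ 0  0   0  1 ]
  [ 0  0   0  0 ]
Pivot columns are the columns containing a leading 1.

1, 2, 4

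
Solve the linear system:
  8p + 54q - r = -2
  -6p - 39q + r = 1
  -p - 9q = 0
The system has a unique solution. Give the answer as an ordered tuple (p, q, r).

Form the augmented matrix and row-reduce:
  [  8   54  -1  |  -2 ]
  [ -6  -39   1  |   1 ]
  [ -1   -9   0  |   0 ]
Multiply R1 by 1/8.
  [  1  27/4  -1/8  |  -1/4 ]
  [ -6   -39     1  |     1 ]
  [ -1    -9     0  |     0 ]
Add 6 times R1 to R2.
  [  1  27/4  -1/8  |  -1/4 ]
  [  0   3/2   1/4  |  -1/2 ]
  [ -1    -9     0  |     0 ]
Add R1 to R3.
  [ 1  27/4  -1/8  |  -1/4 ]
  [ 0   3/2   1/4  |  -1/2 ]
  [ 0  -9/4  -1/8  |  -1/4 ]
Multiply R2 by 2/3.
  [ 1  27/4  -1/8  |  -1/4 ]
  [ 0     1   1/6  |  -1/3 ]
  [ 0  -9/4  -1/8  |  -1/4 ]
Add 9/4 times R2 to R3.
  [ 1  27/4  -1/8  |  -1/4 ]
  [ 0     1   1/6  |  -1/3 ]
  [ 0     0   1/4  |    -1 ]
Multiply R3 by 4.
  [ 1  27/4  -1/8  |  -1/4 ]
  [ 0     1   1/6  |  -1/3 ]
  [ 0     0     1  |    -4 ]
Subtract 1/6 times R3 from R2.
  [ 1  27/4  -1/8  |  -1/4 ]
  [ 0     1     0  |   1/3 ]
  [ 0     0     1  |    -4 ]
Add 1/8 times R3 to R1.
  [ 1  27/4  0  |  -3/4 ]
  [ 0     1  0  |   1/3 ]
  [ 0     0  1  |    -4 ]
Subtract 27/4 times R2 from R1.
  [ 1  0  0  |   -3 ]
  [ 0  1  0  |  1/3 ]
  [ 0  0  1  |   -4 ]
Reading off the last column: p = -3, q = 1/3, r = -4.

(-3, 1/3, -4)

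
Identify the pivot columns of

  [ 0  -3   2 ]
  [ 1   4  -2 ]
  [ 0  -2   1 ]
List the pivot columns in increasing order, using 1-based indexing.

R1 <=> R2
  [ 1   4  -2 ]
  [ 0  -3   2 ]
  [ 0  -2   1 ]
R2 → -1/3·R2
  [ 1   4    -2 ]
  [ 0   1  -2/3 ]
  [ 0  -2     1 ]
R3 → R3 + 2·R2
  [ 1  4    -2 ]
  [ 0  1  -2/3 ]
  [ 0  0  -1/3 ]
R3 → -3·R3
  [ 1  4    -2 ]
  [ 0  1  -2/3 ]
  [ 0  0     1 ]
R2 → R2 + 2/3·R3
  [ 1  4  -2 ]
  [ 0  1   0 ]
  [ 0  0   1 ]
R1 → R1 + 2·R3
  [ 1  4  0 ]
  [ 0  1  0 ]
  [ 0  0  1 ]
R1 → R1 − 4·R2
  [ 1  0  0 ]
  [ 0  1  0 ]
  [ 0  0  1 ]
Pivot columns are the columns containing a leading 1.

1, 2, 3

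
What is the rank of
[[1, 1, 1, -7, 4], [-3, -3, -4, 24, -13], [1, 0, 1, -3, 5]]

Add 3 times r1 to r2.
  [ 1  1   1  -7   4 ]
  [ 0  0  -1   3  -1 ]
  [ 1  0   1  -3   5 ]
Subtract r1 from r3.
  [ 1   1   1  -7   4 ]
  [ 0   0  -1   3  -1 ]
  [ 0  -1   0   4   1 ]
Swap r2 and r3.
  [ 1   1   1  -7   4 ]
  [ 0  -1   0   4   1 ]
  [ 0   0  -1   3  -1 ]
Multiply r2 by -1.
  [ 1  1   1  -7   4 ]
  [ 0  1   0  -4  -1 ]
  [ 0  0  -1   3  -1 ]
Multiply r3 by -1.
  [ 1  1  1  -7   4 ]
  [ 0  1  0  -4  -1 ]
  [ 0  0  1  -3   1 ]
Subtract r3 from r1.
  [ 1  1  0  -4   3 ]
  [ 0  1  0  -4  -1 ]
  [ 0  0  1  -3   1 ]
Subtract r2 from r1.
  [ 1  0  0   0   4 ]
  [ 0  1  0  -4  -1 ]
  [ 0  0  1  -3   1 ]
The reduced form has 3 nonzero rows.

rank = 3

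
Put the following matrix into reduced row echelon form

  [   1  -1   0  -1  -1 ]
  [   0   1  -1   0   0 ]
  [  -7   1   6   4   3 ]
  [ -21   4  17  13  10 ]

[[1, 0, -1, 0, 0], [0, 1, -1, 0, 0], [0, 0, 0, 1, 0], [0, 0, 0, 0, 1]]

r3 ← r3 + 7·r1
  [   1  -1   0  -1  -1 ]
  [   0   1  -1   0   0 ]
  [   0  -6   6  -3  -4 ]
  [ -21   4  17  13  10 ]
r4 ← r4 + 21·r1
  [ 1   -1   0  -1   -1 ]
  [ 0    1  -1   0    0 ]
  [ 0   -6   6  -3   -4 ]
  [ 0  -17  17  -8  -11 ]
r3 ← r3 + 6·r2
  [ 1   -1   0  -1   -1 ]
  [ 0    1  -1   0    0 ]
  [ 0    0   0  -3   -4 ]
  [ 0  -17  17  -8  -11 ]
r4 ← r4 + 17·r2
  [ 1  -1   0  -1   -1 ]
  [ 0   1  -1   0    0 ]
  [ 0   0   0  -3   -4 ]
  [ 0   0   0  -8  -11 ]
r3 ← -1/3·r3
  [ 1  -1   0  -1   -1 ]
  [ 0   1  -1   0    0 ]
  [ 0   0   0   1  4/3 ]
  [ 0   0   0  -8  -11 ]
r4 ← r4 + 8·r3
  [ 1  -1   0  -1    -1 ]
  [ 0   1  -1   0     0 ]
  [ 0   0   0   1   4/3 ]
  [ 0   0   0   0  -1/3 ]
r4 ← -3·r4
  [ 1  -1   0  -1   -1 ]
  [ 0   1  -1   0    0 ]
  [ 0   0   0   1  4/3 ]
  [ 0   0   0   0    1 ]
r3 ← r3 − 4/3·r4
  [ 1  -1   0  -1  -1 ]
  [ 0   1  -1   0   0 ]
  [ 0   0   0   1   0 ]
  [ 0   0   0   0   1 ]
r1 ← r1 + r4
  [ 1  -1   0  -1  0 ]
  [ 0   1  -1   0  0 ]
  [ 0   0   0   1  0 ]
  [ 0   0   0   0  1 ]
r1 ← r1 + r3
  [ 1  -1   0  0  0 ]
  [ 0   1  -1  0  0 ]
  [ 0   0   0  1  0 ]
  [ 0   0   0  0  1 ]
r1 ← r1 + r2
  [ 1  0  -1  0  0 ]
  [ 0  1  -1  0  0 ]
  [ 0  0   0  1  0 ]
  [ 0  0   0  0  1 ]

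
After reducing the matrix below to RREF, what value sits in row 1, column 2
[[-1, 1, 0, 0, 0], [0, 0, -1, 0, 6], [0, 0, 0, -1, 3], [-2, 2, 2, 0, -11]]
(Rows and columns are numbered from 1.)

R1 -> -1·R1
  [  1  -1   0   0    0 ]
  [  0   0  -1   0    6 ]
  [  0   0   0  -1    3 ]
  [ -2   2   2   0  -11 ]
R4 -> R4 + 2·R1
  [ 1  -1   0   0    0 ]
  [ 0   0  -1   0    6 ]
  [ 0   0   0  -1    3 ]
  [ 0   0   2   0  -11 ]
R2 -> -1·R2
  [ 1  -1  0   0    0 ]
  [ 0   0  1   0   -6 ]
  [ 0   0  0  -1    3 ]
  [ 0   0  2   0  -11 ]
R4 -> R4 − 2·R2
  [ 1  -1  0   0   0 ]
  [ 0   0  1   0  -6 ]
  [ 0   0  0  -1   3 ]
  [ 0   0  0   0   1 ]
R3 -> -1·R3
  [ 1  -1  0  0   0 ]
  [ 0   0  1  0  -6 ]
  [ 0   0  0  1  -3 ]
  [ 0   0  0  0   1 ]
R3 -> R3 + 3·R4
  [ 1  -1  0  0   0 ]
  [ 0   0  1  0  -6 ]
  [ 0   0  0  1   0 ]
  [ 0   0  0  0   1 ]
R2 -> R2 + 6·R4
  [ 1  -1  0  0  0 ]
  [ 0   0  1  0  0 ]
  [ 0   0  0  1  0 ]
  [ 0   0  0  0  1 ]

-1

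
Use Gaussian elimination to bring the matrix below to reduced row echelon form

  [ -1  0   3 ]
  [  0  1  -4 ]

r1 → -1·r1
  [ 1  0  -3 ]
  [ 0  1  -4 ]

[[1, 0, -3], [0, 1, -4]]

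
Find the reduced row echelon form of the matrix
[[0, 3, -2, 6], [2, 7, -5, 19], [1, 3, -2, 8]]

r1 <=> r2
  [ 2  7  -5  19 ]
  [ 0  3  -2   6 ]
  [ 1  3  -2   8 ]
r1 := 1/2·r1
  [ 1  7/2  -5/2  19/2 ]
  [ 0    3    -2     6 ]
  [ 1    3    -2     8 ]
r3 := r3 − r1
  [ 1   7/2  -5/2  19/2 ]
  [ 0     3    -2     6 ]
  [ 0  -1/2   1/2  -3/2 ]
r2 := 1/3·r2
  [ 1   7/2  -5/2  19/2 ]
  [ 0     1  -2/3     2 ]
  [ 0  -1/2   1/2  -3/2 ]
r3 := r3 + 1/2·r2
  [ 1  7/2  -5/2  19/2 ]
  [ 0    1  -2/3     2 ]
  [ 0    0   1/6  -1/2 ]
r3 := 6·r3
  [ 1  7/2  -5/2  19/2 ]
  [ 0    1  -2/3     2 ]
  [ 0    0     1    -3 ]
r2 := r2 + 2/3·r3
  [ 1  7/2  -5/2  19/2 ]
  [ 0    1     0     0 ]
  [ 0    0     1    -3 ]
r1 := r1 + 5/2·r3
  [ 1  7/2  0   2 ]
  [ 0    1  0   0 ]
  [ 0    0  1  -3 ]
r1 := r1 − 7/2·r2
  [ 1  0  0   2 ]
  [ 0  1  0   0 ]
  [ 0  0  1  -3 ]

[[1, 0, 0, 2], [0, 1, 0, 0], [0, 0, 1, -3]]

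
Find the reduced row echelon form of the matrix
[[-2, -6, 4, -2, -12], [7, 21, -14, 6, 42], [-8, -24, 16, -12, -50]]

r1 ← -1/2·r1
  [  1    3   -2    1    6 ]
  [  7   21  -14    6   42 ]
  [ -8  -24   16  -12  -50 ]
r2 ← r2 − 7·r1
  [  1    3  -2    1    6 ]
  [  0    0   0   -1    0 ]
  [ -8  -24  16  -12  -50 ]
r3 ← r3 + 8·r1
  [ 1  3  -2   1   6 ]
  [ 0  0   0  -1   0 ]
  [ 0  0   0  -4  -2 ]
r2 ← -1·r2
  [ 1  3  -2   1   6 ]
  [ 0  0   0   1   0 ]
  [ 0  0   0  -4  -2 ]
r3 ← r3 + 4·r2
  [ 1  3  -2  1   6 ]
  [ 0  0   0  1   0 ]
  [ 0  0   0  0  -2 ]
r3 ← -1/2·r3
  [ 1  3  -2  1  6 ]
  [ 0  0   0  1  0 ]
  [ 0  0   0  0  1 ]
r1 ← r1 − 6·r3
  [ 1  3  -2  1  0 ]
  [ 0  0   0  1  0 ]
  [ 0  0   0  0  1 ]
r1 ← r1 − r2
  [ 1  3  -2  0  0 ]
  [ 0  0   0  1  0 ]
  [ 0  0   0  0  1 ]

[[1, 3, -2, 0, 0], [0, 0, 0, 1, 0], [0, 0, 0, 0, 1]]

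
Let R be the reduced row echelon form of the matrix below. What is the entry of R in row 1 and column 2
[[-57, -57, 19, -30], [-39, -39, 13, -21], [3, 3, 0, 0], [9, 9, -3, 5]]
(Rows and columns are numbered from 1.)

1

Multiply r1 by -1/57.
  [   1    1  -1/3  10/19 ]
  [ -39  -39    13    -21 ]
  [   3    3     0      0 ]
  [   9    9    -3      5 ]
Add 39 times r1 to r2.
  [ 1  1  -1/3  10/19 ]
  [ 0  0     0  -9/19 ]
  [ 3  3     0      0 ]
  [ 9  9    -3      5 ]
Subtract 3 times r1 from r3.
  [ 1  1  -1/3   10/19 ]
  [ 0  0     0   -9/19 ]
  [ 0  0     1  -30/19 ]
  [ 9  9    -3       5 ]
Subtract 9 times r1 from r4.
  [ 1  1  -1/3   10/19 ]
  [ 0  0     0   -9/19 ]
  [ 0  0     1  -30/19 ]
  [ 0  0     0    5/19 ]
Swap r2 and r3.
  [ 1  1  -1/3   10/19 ]
  [ 0  0     1  -30/19 ]
  [ 0  0     0   -9/19 ]
  [ 0  0     0    5/19 ]
Multiply r3 by -19/9.
  [ 1  1  -1/3   10/19 ]
  [ 0  0     1  -30/19 ]
  [ 0  0     0       1 ]
  [ 0  0     0    5/19 ]
Subtract 5/19 times r3 from r4.
  [ 1  1  -1/3   10/19 ]
  [ 0  0     1  -30/19 ]
  [ 0  0     0       1 ]
  [ 0  0     0       0 ]
Add 30/19 times r3 to r2.
  [ 1  1  -1/3  10/19 ]
  [ 0  0     1      0 ]
  [ 0  0     0      1 ]
  [ 0  0     0      0 ]
Subtract 10/19 times r3 from r1.
  [ 1  1  -1/3  0 ]
  [ 0  0     1  0 ]
  [ 0  0     0  1 ]
  [ 0  0     0  0 ]
Add 1/3 times r2 to r1.
  [ 1  1  0  0 ]
  [ 0  0  1  0 ]
  [ 0  0  0  1 ]
  [ 0  0  0  0 ]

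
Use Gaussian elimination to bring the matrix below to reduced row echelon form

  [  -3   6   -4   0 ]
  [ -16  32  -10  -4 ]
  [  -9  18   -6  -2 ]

[[1, -2, 0, 0], [0, 0, 1, 0], [0, 0, 0, 1]]

R1 := -1/3·R1
  [   1  -2  4/3   0 ]
  [ -16  32  -10  -4 ]
  [  -9  18   -6  -2 ]
R2 := R2 + 16·R1
  [  1  -2   4/3   0 ]
  [  0   0  34/3  -4 ]
  [ -9  18    -6  -2 ]
R3 := R3 + 9·R1
  [ 1  -2   4/3   0 ]
  [ 0   0  34/3  -4 ]
  [ 0   0     6  -2 ]
R2 := 3/34·R2
  [ 1  -2  4/3      0 ]
  [ 0   0    1  -6/17 ]
  [ 0   0    6     -2 ]
R3 := R3 − 6·R2
  [ 1  -2  4/3      0 ]
  [ 0   0    1  -6/17 ]
  [ 0   0    0   2/17 ]
R3 := 17/2·R3
  [ 1  -2  4/3      0 ]
  [ 0   0    1  -6/17 ]
  [ 0   0    0      1 ]
R2 := R2 + 6/17·R3
  [ 1  -2  4/3  0 ]
  [ 0   0    1  0 ]
  [ 0   0    0  1 ]
R1 := R1 − 4/3·R2
  [ 1  -2  0  0 ]
  [ 0   0  1  0 ]
  [ 0   0  0  1 ]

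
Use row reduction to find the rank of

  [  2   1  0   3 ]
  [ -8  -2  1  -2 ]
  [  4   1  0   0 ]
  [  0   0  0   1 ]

rank = 4

r1 ← 1/2·r1
  [  1  1/2  0  3/2 ]
  [ -8   -2  1   -2 ]
  [  4    1  0    0 ]
  [  0    0  0    1 ]
r2 ← r2 + 8·r1
  [ 1  1/2  0  3/2 ]
  [ 0    2  1   10 ]
  [ 4    1  0    0 ]
  [ 0    0  0    1 ]
r3 ← r3 − 4·r1
  [ 1  1/2  0  3/2 ]
  [ 0    2  1   10 ]
  [ 0   -1  0   -6 ]
  [ 0    0  0    1 ]
r2 ← 1/2·r2
  [ 1  1/2    0  3/2 ]
  [ 0    1  1/2    5 ]
  [ 0   -1    0   -6 ]
  [ 0    0    0    1 ]
r3 ← r3 + r2
  [ 1  1/2    0  3/2 ]
  [ 0    1  1/2    5 ]
  [ 0    0  1/2   -1 ]
  [ 0    0    0    1 ]
r3 ← 2·r3
  [ 1  1/2    0  3/2 ]
  [ 0    1  1/2    5 ]
  [ 0    0    1   -2 ]
  [ 0    0    0    1 ]
r3 ← r3 + 2·r4
  [ 1  1/2    0  3/2 ]
  [ 0    1  1/2    5 ]
  [ 0    0    1    0 ]
  [ 0    0    0    1 ]
r2 ← r2 − 5·r4
  [ 1  1/2    0  3/2 ]
  [ 0    1  1/2    0 ]
  [ 0    0    1    0 ]
  [ 0    0    0    1 ]
r1 ← r1 − 3/2·r4
  [ 1  1/2    0  0 ]
  [ 0    1  1/2  0 ]
  [ 0    0    1  0 ]
  [ 0    0    0  1 ]
r2 ← r2 − 1/2·r3
  [ 1  1/2  0  0 ]
  [ 0    1  0  0 ]
  [ 0    0  1  0 ]
  [ 0    0  0  1 ]
r1 ← r1 − 1/2·r2
  [ 1  0  0  0 ]
  [ 0  1  0  0 ]
  [ 0  0  1  0 ]
  [ 0  0  0  1 ]
The reduced form has 4 nonzero rows.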